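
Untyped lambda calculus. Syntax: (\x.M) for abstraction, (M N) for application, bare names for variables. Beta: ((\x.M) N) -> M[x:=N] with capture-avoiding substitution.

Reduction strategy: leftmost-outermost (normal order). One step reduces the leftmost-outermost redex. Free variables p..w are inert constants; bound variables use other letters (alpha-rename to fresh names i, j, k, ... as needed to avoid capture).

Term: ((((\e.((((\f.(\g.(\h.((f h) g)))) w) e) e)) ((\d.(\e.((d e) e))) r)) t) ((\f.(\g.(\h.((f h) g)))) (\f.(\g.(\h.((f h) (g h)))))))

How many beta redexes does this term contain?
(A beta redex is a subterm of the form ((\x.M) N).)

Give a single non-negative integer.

Term: ((((\e.((((\f.(\g.(\h.((f h) g)))) w) e) e)) ((\d.(\e.((d e) e))) r)) t) ((\f.(\g.(\h.((f h) g)))) (\f.(\g.(\h.((f h) (g h)))))))
  Redex: ((\e.((((\f.(\g.(\h.((f h) g)))) w) e) e)) ((\d.(\e.((d e) e))) r))
  Redex: ((\f.(\g.(\h.((f h) g)))) w)
  Redex: ((\d.(\e.((d e) e))) r)
  Redex: ((\f.(\g.(\h.((f h) g)))) (\f.(\g.(\h.((f h) (g h))))))
Total redexes: 4

Answer: 4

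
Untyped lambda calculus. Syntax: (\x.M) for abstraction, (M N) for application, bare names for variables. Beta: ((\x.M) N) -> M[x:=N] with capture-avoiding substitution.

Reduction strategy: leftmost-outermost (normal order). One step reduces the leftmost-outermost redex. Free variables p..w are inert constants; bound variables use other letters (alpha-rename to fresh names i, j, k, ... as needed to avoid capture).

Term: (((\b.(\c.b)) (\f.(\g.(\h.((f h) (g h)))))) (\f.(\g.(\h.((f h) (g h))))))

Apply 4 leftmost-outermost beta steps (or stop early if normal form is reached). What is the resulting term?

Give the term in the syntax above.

Step 0: (((\b.(\c.b)) (\f.(\g.(\h.((f h) (g h)))))) (\f.(\g.(\h.((f h) (g h))))))
Step 1: ((\c.(\f.(\g.(\h.((f h) (g h)))))) (\f.(\g.(\h.((f h) (g h))))))
Step 2: (\f.(\g.(\h.((f h) (g h)))))
Step 3: (normal form reached)

Answer: (\f.(\g.(\h.((f h) (g h)))))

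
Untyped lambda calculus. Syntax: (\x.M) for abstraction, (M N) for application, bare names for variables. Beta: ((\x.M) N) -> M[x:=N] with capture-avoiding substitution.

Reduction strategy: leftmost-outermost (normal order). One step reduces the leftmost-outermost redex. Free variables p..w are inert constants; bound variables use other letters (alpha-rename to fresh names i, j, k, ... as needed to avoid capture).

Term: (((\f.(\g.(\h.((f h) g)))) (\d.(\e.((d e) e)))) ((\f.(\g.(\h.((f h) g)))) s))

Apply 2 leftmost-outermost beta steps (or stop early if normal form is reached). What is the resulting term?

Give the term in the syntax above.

Answer: (\h.(((\d.(\e.((d e) e))) h) ((\f.(\g.(\h.((f h) g)))) s)))

Derivation:
Step 0: (((\f.(\g.(\h.((f h) g)))) (\d.(\e.((d e) e)))) ((\f.(\g.(\h.((f h) g)))) s))
Step 1: ((\g.(\h.(((\d.(\e.((d e) e))) h) g))) ((\f.(\g.(\h.((f h) g)))) s))
Step 2: (\h.(((\d.(\e.((d e) e))) h) ((\f.(\g.(\h.((f h) g)))) s)))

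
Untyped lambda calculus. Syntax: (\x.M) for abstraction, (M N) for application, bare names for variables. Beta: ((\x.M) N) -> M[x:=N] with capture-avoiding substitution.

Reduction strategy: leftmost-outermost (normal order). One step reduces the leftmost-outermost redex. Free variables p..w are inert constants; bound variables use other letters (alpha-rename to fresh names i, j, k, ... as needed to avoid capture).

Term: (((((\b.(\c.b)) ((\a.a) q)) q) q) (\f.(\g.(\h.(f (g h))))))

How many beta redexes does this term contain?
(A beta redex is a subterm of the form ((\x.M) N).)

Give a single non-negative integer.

Term: (((((\b.(\c.b)) ((\a.a) q)) q) q) (\f.(\g.(\h.(f (g h))))))
  Redex: ((\b.(\c.b)) ((\a.a) q))
  Redex: ((\a.a) q)
Total redexes: 2

Answer: 2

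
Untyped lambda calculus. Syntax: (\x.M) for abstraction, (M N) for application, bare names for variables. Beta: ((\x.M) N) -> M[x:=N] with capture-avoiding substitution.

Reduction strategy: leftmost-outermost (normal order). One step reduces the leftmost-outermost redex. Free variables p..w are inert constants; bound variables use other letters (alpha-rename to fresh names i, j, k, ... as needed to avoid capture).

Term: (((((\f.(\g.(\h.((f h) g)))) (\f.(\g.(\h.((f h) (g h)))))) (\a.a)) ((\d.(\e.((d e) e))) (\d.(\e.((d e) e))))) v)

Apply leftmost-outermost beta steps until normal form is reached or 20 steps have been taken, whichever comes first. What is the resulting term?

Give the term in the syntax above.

Answer: (((v v) v) v)

Derivation:
Step 0: (((((\f.(\g.(\h.((f h) g)))) (\f.(\g.(\h.((f h) (g h)))))) (\a.a)) ((\d.(\e.((d e) e))) (\d.(\e.((d e) e))))) v)
Step 1: ((((\g.(\h.(((\f.(\g.(\h.((f h) (g h))))) h) g))) (\a.a)) ((\d.(\e.((d e) e))) (\d.(\e.((d e) e))))) v)
Step 2: (((\h.(((\f.(\g.(\h.((f h) (g h))))) h) (\a.a))) ((\d.(\e.((d e) e))) (\d.(\e.((d e) e))))) v)
Step 3: ((((\f.(\g.(\h.((f h) (g h))))) ((\d.(\e.((d e) e))) (\d.(\e.((d e) e))))) (\a.a)) v)
Step 4: (((\g.(\h.((((\d.(\e.((d e) e))) (\d.(\e.((d e) e)))) h) (g h)))) (\a.a)) v)
Step 5: ((\h.((((\d.(\e.((d e) e))) (\d.(\e.((d e) e)))) h) ((\a.a) h))) v)
Step 6: ((((\d.(\e.((d e) e))) (\d.(\e.((d e) e)))) v) ((\a.a) v))
Step 7: (((\e.(((\d.(\e.((d e) e))) e) e)) v) ((\a.a) v))
Step 8: ((((\d.(\e.((d e) e))) v) v) ((\a.a) v))
Step 9: (((\e.((v e) e)) v) ((\a.a) v))
Step 10: (((v v) v) ((\a.a) v))
Step 11: (((v v) v) v)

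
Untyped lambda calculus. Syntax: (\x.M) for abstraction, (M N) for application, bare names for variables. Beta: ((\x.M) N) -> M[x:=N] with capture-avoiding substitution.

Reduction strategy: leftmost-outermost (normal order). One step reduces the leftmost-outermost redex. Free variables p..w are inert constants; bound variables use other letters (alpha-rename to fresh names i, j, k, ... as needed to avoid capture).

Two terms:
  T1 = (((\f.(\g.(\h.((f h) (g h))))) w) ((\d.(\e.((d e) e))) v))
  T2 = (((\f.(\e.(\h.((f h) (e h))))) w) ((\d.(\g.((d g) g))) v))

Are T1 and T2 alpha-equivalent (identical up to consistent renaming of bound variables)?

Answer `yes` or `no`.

Term 1: (((\f.(\g.(\h.((f h) (g h))))) w) ((\d.(\e.((d e) e))) v))
Term 2: (((\f.(\e.(\h.((f h) (e h))))) w) ((\d.(\g.((d g) g))) v))
Alpha-equivalence: compare structure up to binder renaming.
Result: True

Answer: yes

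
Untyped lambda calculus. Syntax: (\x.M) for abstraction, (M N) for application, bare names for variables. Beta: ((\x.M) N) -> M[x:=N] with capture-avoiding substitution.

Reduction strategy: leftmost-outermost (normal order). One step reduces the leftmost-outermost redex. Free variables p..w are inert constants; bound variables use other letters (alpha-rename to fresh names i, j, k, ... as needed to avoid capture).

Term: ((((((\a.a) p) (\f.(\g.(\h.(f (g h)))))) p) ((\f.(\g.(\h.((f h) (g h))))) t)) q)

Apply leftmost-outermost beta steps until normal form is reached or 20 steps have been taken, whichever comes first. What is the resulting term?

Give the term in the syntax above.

Step 0: ((((((\a.a) p) (\f.(\g.(\h.(f (g h)))))) p) ((\f.(\g.(\h.((f h) (g h))))) t)) q)
Step 1: ((((p (\f.(\g.(\h.(f (g h)))))) p) ((\f.(\g.(\h.((f h) (g h))))) t)) q)
Step 2: ((((p (\f.(\g.(\h.(f (g h)))))) p) (\g.(\h.((t h) (g h))))) q)

Answer: ((((p (\f.(\g.(\h.(f (g h)))))) p) (\g.(\h.((t h) (g h))))) q)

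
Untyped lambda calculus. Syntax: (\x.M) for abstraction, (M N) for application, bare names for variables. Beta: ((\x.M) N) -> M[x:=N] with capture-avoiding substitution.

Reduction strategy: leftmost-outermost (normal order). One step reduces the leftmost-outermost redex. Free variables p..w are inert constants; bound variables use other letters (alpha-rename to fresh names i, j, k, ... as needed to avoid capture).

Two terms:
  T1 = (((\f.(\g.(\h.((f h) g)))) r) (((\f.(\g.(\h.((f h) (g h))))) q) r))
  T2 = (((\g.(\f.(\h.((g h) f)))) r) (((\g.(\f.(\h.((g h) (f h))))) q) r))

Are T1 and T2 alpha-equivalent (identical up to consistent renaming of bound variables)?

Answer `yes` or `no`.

Answer: yes

Derivation:
Term 1: (((\f.(\g.(\h.((f h) g)))) r) (((\f.(\g.(\h.((f h) (g h))))) q) r))
Term 2: (((\g.(\f.(\h.((g h) f)))) r) (((\g.(\f.(\h.((g h) (f h))))) q) r))
Alpha-equivalence: compare structure up to binder renaming.
Result: True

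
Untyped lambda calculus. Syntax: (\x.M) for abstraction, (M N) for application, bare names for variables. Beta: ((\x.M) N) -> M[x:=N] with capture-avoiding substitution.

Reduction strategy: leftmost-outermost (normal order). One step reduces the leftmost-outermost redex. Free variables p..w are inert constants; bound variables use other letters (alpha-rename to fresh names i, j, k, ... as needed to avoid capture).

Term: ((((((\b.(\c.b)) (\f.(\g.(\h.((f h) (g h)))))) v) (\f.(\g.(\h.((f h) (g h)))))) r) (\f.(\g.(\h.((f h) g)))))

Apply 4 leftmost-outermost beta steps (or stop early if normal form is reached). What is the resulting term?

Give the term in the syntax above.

Answer: ((\h.(((\f.(\g.(\h.((f h) (g h))))) h) (r h))) (\f.(\g.(\h.((f h) g)))))

Derivation:
Step 0: ((((((\b.(\c.b)) (\f.(\g.(\h.((f h) (g h)))))) v) (\f.(\g.(\h.((f h) (g h)))))) r) (\f.(\g.(\h.((f h) g)))))
Step 1: (((((\c.(\f.(\g.(\h.((f h) (g h)))))) v) (\f.(\g.(\h.((f h) (g h)))))) r) (\f.(\g.(\h.((f h) g)))))
Step 2: ((((\f.(\g.(\h.((f h) (g h))))) (\f.(\g.(\h.((f h) (g h)))))) r) (\f.(\g.(\h.((f h) g)))))
Step 3: (((\g.(\h.(((\f.(\g.(\h.((f h) (g h))))) h) (g h)))) r) (\f.(\g.(\h.((f h) g)))))
Step 4: ((\h.(((\f.(\g.(\h.((f h) (g h))))) h) (r h))) (\f.(\g.(\h.((f h) g)))))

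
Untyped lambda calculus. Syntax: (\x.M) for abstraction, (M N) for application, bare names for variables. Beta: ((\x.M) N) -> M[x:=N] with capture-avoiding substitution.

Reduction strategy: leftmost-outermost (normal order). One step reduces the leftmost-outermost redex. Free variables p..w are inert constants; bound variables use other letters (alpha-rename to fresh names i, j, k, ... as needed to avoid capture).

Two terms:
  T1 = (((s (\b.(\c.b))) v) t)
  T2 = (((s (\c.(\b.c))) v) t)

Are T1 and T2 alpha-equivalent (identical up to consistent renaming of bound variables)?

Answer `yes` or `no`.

Answer: yes

Derivation:
Term 1: (((s (\b.(\c.b))) v) t)
Term 2: (((s (\c.(\b.c))) v) t)
Alpha-equivalence: compare structure up to binder renaming.
Result: True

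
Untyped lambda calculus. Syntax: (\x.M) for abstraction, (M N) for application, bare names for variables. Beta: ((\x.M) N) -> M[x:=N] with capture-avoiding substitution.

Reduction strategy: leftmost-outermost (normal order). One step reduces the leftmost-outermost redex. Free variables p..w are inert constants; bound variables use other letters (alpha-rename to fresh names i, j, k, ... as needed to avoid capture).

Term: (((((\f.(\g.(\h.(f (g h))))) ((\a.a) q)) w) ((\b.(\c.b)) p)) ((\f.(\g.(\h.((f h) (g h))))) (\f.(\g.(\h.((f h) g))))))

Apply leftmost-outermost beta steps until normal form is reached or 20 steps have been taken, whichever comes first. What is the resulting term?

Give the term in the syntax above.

Answer: ((q (w (\c.p))) (\g.(\h.(\i.((h i) (g h))))))

Derivation:
Step 0: (((((\f.(\g.(\h.(f (g h))))) ((\a.a) q)) w) ((\b.(\c.b)) p)) ((\f.(\g.(\h.((f h) (g h))))) (\f.(\g.(\h.((f h) g))))))
Step 1: ((((\g.(\h.(((\a.a) q) (g h)))) w) ((\b.(\c.b)) p)) ((\f.(\g.(\h.((f h) (g h))))) (\f.(\g.(\h.((f h) g))))))
Step 2: (((\h.(((\a.a) q) (w h))) ((\b.(\c.b)) p)) ((\f.(\g.(\h.((f h) (g h))))) (\f.(\g.(\h.((f h) g))))))
Step 3: ((((\a.a) q) (w ((\b.(\c.b)) p))) ((\f.(\g.(\h.((f h) (g h))))) (\f.(\g.(\h.((f h) g))))))
Step 4: ((q (w ((\b.(\c.b)) p))) ((\f.(\g.(\h.((f h) (g h))))) (\f.(\g.(\h.((f h) g))))))
Step 5: ((q (w (\c.p))) ((\f.(\g.(\h.((f h) (g h))))) (\f.(\g.(\h.((f h) g))))))
Step 6: ((q (w (\c.p))) (\g.(\h.(((\f.(\g.(\h.((f h) g)))) h) (g h)))))
Step 7: ((q (w (\c.p))) (\g.(\h.((\g.(\i.((h i) g))) (g h)))))
Step 8: ((q (w (\c.p))) (\g.(\h.(\i.((h i) (g h))))))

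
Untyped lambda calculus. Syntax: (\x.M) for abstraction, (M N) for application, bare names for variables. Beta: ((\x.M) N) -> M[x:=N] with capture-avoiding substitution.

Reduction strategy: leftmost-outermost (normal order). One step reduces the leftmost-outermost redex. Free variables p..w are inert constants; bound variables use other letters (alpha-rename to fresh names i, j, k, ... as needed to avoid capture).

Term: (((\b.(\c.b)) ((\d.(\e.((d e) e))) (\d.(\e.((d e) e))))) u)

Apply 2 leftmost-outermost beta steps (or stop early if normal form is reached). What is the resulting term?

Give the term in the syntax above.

Step 0: (((\b.(\c.b)) ((\d.(\e.((d e) e))) (\d.(\e.((d e) e))))) u)
Step 1: ((\c.((\d.(\e.((d e) e))) (\d.(\e.((d e) e))))) u)
Step 2: ((\d.(\e.((d e) e))) (\d.(\e.((d e) e))))

Answer: ((\d.(\e.((d e) e))) (\d.(\e.((d e) e))))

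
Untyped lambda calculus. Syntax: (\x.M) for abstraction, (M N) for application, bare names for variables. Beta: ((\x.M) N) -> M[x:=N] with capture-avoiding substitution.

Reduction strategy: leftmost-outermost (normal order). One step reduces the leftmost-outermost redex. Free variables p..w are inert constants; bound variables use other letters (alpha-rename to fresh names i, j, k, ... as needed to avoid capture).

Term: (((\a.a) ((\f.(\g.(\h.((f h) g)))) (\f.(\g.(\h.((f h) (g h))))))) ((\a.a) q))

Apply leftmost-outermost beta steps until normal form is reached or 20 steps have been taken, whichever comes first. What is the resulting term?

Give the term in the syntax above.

Step 0: (((\a.a) ((\f.(\g.(\h.((f h) g)))) (\f.(\g.(\h.((f h) (g h))))))) ((\a.a) q))
Step 1: (((\f.(\g.(\h.((f h) g)))) (\f.(\g.(\h.((f h) (g h)))))) ((\a.a) q))
Step 2: ((\g.(\h.(((\f.(\g.(\h.((f h) (g h))))) h) g))) ((\a.a) q))
Step 3: (\h.(((\f.(\g.(\h.((f h) (g h))))) h) ((\a.a) q)))
Step 4: (\h.((\g.(\i.((h i) (g i)))) ((\a.a) q)))
Step 5: (\h.(\i.((h i) (((\a.a) q) i))))
Step 6: (\h.(\i.((h i) (q i))))

Answer: (\h.(\i.((h i) (q i))))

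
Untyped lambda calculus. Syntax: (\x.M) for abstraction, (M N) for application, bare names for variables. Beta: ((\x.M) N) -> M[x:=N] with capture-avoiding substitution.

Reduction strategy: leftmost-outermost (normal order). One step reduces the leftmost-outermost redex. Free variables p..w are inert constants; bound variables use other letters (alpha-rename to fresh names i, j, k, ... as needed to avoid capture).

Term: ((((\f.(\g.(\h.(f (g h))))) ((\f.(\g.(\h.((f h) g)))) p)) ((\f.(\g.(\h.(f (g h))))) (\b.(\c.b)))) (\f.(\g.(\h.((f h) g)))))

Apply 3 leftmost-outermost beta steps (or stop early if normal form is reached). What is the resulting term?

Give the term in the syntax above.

Step 0: ((((\f.(\g.(\h.(f (g h))))) ((\f.(\g.(\h.((f h) g)))) p)) ((\f.(\g.(\h.(f (g h))))) (\b.(\c.b)))) (\f.(\g.(\h.((f h) g)))))
Step 1: (((\g.(\h.(((\f.(\g.(\h.((f h) g)))) p) (g h)))) ((\f.(\g.(\h.(f (g h))))) (\b.(\c.b)))) (\f.(\g.(\h.((f h) g)))))
Step 2: ((\h.(((\f.(\g.(\h.((f h) g)))) p) (((\f.(\g.(\h.(f (g h))))) (\b.(\c.b))) h))) (\f.(\g.(\h.((f h) g)))))
Step 3: (((\f.(\g.(\h.((f h) g)))) p) (((\f.(\g.(\h.(f (g h))))) (\b.(\c.b))) (\f.(\g.(\h.((f h) g))))))

Answer: (((\f.(\g.(\h.((f h) g)))) p) (((\f.(\g.(\h.(f (g h))))) (\b.(\c.b))) (\f.(\g.(\h.((f h) g))))))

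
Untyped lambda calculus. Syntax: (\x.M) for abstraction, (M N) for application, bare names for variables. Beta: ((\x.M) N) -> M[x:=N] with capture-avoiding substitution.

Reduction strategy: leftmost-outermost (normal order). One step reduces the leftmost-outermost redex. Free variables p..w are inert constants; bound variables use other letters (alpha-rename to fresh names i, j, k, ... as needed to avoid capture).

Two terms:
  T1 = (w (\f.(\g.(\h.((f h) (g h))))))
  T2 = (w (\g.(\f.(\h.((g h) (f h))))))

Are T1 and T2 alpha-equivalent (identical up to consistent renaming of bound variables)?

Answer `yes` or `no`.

Term 1: (w (\f.(\g.(\h.((f h) (g h))))))
Term 2: (w (\g.(\f.(\h.((g h) (f h))))))
Alpha-equivalence: compare structure up to binder renaming.
Result: True

Answer: yes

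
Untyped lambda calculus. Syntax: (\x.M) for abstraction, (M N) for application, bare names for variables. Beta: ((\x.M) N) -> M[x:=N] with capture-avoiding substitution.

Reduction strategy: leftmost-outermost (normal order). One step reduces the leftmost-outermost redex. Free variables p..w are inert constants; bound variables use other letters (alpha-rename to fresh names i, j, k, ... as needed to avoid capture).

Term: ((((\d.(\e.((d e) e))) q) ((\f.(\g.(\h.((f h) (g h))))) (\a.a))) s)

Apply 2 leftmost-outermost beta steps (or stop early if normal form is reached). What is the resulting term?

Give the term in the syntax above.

Answer: (((q ((\f.(\g.(\h.((f h) (g h))))) (\a.a))) ((\f.(\g.(\h.((f h) (g h))))) (\a.a))) s)

Derivation:
Step 0: ((((\d.(\e.((d e) e))) q) ((\f.(\g.(\h.((f h) (g h))))) (\a.a))) s)
Step 1: (((\e.((q e) e)) ((\f.(\g.(\h.((f h) (g h))))) (\a.a))) s)
Step 2: (((q ((\f.(\g.(\h.((f h) (g h))))) (\a.a))) ((\f.(\g.(\h.((f h) (g h))))) (\a.a))) s)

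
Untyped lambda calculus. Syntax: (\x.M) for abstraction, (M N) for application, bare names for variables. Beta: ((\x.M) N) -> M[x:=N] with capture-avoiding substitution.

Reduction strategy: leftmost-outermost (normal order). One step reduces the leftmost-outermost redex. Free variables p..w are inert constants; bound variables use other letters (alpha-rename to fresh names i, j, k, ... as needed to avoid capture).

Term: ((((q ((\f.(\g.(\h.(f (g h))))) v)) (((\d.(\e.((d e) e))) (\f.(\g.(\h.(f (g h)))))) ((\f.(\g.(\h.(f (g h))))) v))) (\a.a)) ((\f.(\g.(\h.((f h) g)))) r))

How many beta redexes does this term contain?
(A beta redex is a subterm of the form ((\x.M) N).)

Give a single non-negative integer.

Answer: 4

Derivation:
Term: ((((q ((\f.(\g.(\h.(f (g h))))) v)) (((\d.(\e.((d e) e))) (\f.(\g.(\h.(f (g h)))))) ((\f.(\g.(\h.(f (g h))))) v))) (\a.a)) ((\f.(\g.(\h.((f h) g)))) r))
  Redex: ((\f.(\g.(\h.(f (g h))))) v)
  Redex: ((\d.(\e.((d e) e))) (\f.(\g.(\h.(f (g h))))))
  Redex: ((\f.(\g.(\h.(f (g h))))) v)
  Redex: ((\f.(\g.(\h.((f h) g)))) r)
Total redexes: 4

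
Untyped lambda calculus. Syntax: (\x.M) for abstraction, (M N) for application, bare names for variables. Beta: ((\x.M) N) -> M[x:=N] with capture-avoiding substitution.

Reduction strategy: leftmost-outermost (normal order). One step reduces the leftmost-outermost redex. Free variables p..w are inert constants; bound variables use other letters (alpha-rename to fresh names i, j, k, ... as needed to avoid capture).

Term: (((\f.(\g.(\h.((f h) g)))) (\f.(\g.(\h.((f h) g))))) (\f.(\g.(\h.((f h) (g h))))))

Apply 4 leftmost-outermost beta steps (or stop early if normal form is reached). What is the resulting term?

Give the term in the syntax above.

Step 0: (((\f.(\g.(\h.((f h) g)))) (\f.(\g.(\h.((f h) g))))) (\f.(\g.(\h.((f h) (g h))))))
Step 1: ((\g.(\h.(((\f.(\g.(\h.((f h) g)))) h) g))) (\f.(\g.(\h.((f h) (g h))))))
Step 2: (\h.(((\f.(\g.(\h.((f h) g)))) h) (\f.(\g.(\h.((f h) (g h)))))))
Step 3: (\h.((\g.(\i.((h i) g))) (\f.(\g.(\h.((f h) (g h)))))))
Step 4: (\h.(\i.((h i) (\f.(\g.(\h.((f h) (g h))))))))

Answer: (\h.(\i.((h i) (\f.(\g.(\h.((f h) (g h))))))))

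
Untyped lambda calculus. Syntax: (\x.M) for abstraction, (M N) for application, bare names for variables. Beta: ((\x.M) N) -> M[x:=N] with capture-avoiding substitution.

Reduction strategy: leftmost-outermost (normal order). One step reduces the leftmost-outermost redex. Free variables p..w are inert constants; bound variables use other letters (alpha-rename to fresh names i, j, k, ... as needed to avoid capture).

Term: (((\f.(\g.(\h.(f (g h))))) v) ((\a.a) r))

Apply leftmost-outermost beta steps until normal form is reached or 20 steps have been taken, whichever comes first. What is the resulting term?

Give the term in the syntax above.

Step 0: (((\f.(\g.(\h.(f (g h))))) v) ((\a.a) r))
Step 1: ((\g.(\h.(v (g h)))) ((\a.a) r))
Step 2: (\h.(v (((\a.a) r) h)))
Step 3: (\h.(v (r h)))

Answer: (\h.(v (r h)))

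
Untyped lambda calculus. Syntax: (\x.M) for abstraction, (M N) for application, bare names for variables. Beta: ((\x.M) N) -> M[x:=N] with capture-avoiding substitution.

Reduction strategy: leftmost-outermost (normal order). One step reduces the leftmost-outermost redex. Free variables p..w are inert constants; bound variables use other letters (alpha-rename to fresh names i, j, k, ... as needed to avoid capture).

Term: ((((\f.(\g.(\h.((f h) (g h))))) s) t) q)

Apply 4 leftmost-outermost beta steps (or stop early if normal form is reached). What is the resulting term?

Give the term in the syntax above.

Answer: ((s q) (t q))

Derivation:
Step 0: ((((\f.(\g.(\h.((f h) (g h))))) s) t) q)
Step 1: (((\g.(\h.((s h) (g h)))) t) q)
Step 2: ((\h.((s h) (t h))) q)
Step 3: ((s q) (t q))
Step 4: (normal form reached)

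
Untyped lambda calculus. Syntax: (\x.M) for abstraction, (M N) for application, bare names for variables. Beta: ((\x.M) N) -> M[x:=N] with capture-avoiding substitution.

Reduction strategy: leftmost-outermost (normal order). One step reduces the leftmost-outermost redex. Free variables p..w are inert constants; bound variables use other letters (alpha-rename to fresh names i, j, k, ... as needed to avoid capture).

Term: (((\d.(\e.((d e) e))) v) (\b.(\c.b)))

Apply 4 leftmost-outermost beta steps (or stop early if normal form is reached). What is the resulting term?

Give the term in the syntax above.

Step 0: (((\d.(\e.((d e) e))) v) (\b.(\c.b)))
Step 1: ((\e.((v e) e)) (\b.(\c.b)))
Step 2: ((v (\b.(\c.b))) (\b.(\c.b)))
Step 3: (normal form reached)

Answer: ((v (\b.(\c.b))) (\b.(\c.b)))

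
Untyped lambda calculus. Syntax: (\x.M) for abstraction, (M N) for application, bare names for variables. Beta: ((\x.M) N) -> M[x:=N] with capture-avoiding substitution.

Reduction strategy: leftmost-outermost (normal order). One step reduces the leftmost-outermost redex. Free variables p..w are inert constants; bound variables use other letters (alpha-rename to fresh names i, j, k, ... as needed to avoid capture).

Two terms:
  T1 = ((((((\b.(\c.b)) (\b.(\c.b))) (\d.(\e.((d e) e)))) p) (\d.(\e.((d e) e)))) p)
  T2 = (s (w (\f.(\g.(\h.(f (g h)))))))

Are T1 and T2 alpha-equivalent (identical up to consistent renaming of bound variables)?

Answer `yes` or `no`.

Answer: no

Derivation:
Term 1: ((((((\b.(\c.b)) (\b.(\c.b))) (\d.(\e.((d e) e)))) p) (\d.(\e.((d e) e)))) p)
Term 2: (s (w (\f.(\g.(\h.(f (g h)))))))
Alpha-equivalence: compare structure up to binder renaming.
Result: False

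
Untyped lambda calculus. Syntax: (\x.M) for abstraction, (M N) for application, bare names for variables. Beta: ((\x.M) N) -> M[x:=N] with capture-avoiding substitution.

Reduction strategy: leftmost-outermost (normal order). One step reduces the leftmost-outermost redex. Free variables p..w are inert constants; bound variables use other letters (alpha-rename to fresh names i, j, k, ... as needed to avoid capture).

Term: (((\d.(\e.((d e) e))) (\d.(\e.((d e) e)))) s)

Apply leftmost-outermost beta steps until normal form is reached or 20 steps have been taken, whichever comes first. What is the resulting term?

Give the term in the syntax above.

Step 0: (((\d.(\e.((d e) e))) (\d.(\e.((d e) e)))) s)
Step 1: ((\e.(((\d.(\e.((d e) e))) e) e)) s)
Step 2: (((\d.(\e.((d e) e))) s) s)
Step 3: ((\e.((s e) e)) s)
Step 4: ((s s) s)

Answer: ((s s) s)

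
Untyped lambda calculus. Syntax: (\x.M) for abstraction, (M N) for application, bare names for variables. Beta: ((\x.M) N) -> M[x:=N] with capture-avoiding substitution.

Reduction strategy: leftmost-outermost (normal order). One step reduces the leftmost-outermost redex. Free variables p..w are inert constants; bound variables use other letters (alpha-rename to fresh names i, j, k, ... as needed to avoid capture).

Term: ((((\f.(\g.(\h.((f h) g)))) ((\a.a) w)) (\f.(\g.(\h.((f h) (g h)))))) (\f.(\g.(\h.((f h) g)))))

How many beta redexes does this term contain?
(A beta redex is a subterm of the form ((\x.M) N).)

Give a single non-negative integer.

Term: ((((\f.(\g.(\h.((f h) g)))) ((\a.a) w)) (\f.(\g.(\h.((f h) (g h)))))) (\f.(\g.(\h.((f h) g)))))
  Redex: ((\f.(\g.(\h.((f h) g)))) ((\a.a) w))
  Redex: ((\a.a) w)
Total redexes: 2

Answer: 2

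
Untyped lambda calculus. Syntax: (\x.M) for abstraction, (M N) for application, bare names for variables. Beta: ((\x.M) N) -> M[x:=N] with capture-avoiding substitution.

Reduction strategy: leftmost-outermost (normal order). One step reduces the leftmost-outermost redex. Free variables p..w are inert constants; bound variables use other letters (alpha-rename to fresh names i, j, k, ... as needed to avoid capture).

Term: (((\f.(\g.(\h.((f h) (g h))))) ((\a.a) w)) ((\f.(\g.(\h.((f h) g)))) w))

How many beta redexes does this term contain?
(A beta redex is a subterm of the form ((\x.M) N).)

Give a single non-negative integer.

Term: (((\f.(\g.(\h.((f h) (g h))))) ((\a.a) w)) ((\f.(\g.(\h.((f h) g)))) w))
  Redex: ((\f.(\g.(\h.((f h) (g h))))) ((\a.a) w))
  Redex: ((\a.a) w)
  Redex: ((\f.(\g.(\h.((f h) g)))) w)
Total redexes: 3

Answer: 3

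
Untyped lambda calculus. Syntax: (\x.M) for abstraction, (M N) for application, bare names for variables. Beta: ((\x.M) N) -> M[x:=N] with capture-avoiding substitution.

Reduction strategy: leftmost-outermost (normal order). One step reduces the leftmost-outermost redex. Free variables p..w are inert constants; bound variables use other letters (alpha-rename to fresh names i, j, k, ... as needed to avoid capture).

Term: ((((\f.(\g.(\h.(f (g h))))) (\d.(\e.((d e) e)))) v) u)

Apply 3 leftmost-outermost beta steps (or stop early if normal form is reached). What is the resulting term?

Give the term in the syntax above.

Step 0: ((((\f.(\g.(\h.(f (g h))))) (\d.(\e.((d e) e)))) v) u)
Step 1: (((\g.(\h.((\d.(\e.((d e) e))) (g h)))) v) u)
Step 2: ((\h.((\d.(\e.((d e) e))) (v h))) u)
Step 3: ((\d.(\e.((d e) e))) (v u))

Answer: ((\d.(\e.((d e) e))) (v u))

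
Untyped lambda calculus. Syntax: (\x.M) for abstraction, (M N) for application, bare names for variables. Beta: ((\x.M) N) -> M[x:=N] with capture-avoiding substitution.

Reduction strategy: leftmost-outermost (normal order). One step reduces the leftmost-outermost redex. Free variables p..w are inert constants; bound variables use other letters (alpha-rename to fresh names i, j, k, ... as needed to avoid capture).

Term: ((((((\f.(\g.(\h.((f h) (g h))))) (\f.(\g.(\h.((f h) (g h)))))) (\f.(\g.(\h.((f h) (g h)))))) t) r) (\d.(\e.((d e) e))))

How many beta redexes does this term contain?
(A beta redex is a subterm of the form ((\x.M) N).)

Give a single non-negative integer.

Answer: 1

Derivation:
Term: ((((((\f.(\g.(\h.((f h) (g h))))) (\f.(\g.(\h.((f h) (g h)))))) (\f.(\g.(\h.((f h) (g h)))))) t) r) (\d.(\e.((d e) e))))
  Redex: ((\f.(\g.(\h.((f h) (g h))))) (\f.(\g.(\h.((f h) (g h))))))
Total redexes: 1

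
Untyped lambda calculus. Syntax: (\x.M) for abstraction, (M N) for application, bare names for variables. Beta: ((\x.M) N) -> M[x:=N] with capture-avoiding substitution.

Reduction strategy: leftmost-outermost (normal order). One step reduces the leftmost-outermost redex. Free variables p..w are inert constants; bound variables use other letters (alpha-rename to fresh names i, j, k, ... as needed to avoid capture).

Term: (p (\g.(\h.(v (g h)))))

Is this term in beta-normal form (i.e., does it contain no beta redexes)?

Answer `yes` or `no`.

Answer: yes

Derivation:
Term: (p (\g.(\h.(v (g h)))))
No beta redexes found.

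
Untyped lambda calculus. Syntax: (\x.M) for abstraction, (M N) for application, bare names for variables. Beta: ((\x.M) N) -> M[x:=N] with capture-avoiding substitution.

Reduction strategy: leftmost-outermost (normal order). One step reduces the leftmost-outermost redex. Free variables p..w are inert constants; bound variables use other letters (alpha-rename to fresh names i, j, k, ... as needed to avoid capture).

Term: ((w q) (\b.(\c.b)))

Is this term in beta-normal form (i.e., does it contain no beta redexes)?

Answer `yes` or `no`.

Answer: yes

Derivation:
Term: ((w q) (\b.(\c.b)))
No beta redexes found.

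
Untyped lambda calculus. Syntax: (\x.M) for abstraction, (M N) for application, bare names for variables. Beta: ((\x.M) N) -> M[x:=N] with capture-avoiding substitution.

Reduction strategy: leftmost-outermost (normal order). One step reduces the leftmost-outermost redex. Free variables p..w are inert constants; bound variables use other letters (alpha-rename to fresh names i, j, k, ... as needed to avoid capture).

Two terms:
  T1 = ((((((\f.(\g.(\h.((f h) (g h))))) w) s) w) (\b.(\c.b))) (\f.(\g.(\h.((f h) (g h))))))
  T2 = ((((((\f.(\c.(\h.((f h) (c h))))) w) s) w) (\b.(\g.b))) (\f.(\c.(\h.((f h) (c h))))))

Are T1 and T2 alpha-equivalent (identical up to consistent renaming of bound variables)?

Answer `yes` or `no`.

Answer: yes

Derivation:
Term 1: ((((((\f.(\g.(\h.((f h) (g h))))) w) s) w) (\b.(\c.b))) (\f.(\g.(\h.((f h) (g h))))))
Term 2: ((((((\f.(\c.(\h.((f h) (c h))))) w) s) w) (\b.(\g.b))) (\f.(\c.(\h.((f h) (c h))))))
Alpha-equivalence: compare structure up to binder renaming.
Result: True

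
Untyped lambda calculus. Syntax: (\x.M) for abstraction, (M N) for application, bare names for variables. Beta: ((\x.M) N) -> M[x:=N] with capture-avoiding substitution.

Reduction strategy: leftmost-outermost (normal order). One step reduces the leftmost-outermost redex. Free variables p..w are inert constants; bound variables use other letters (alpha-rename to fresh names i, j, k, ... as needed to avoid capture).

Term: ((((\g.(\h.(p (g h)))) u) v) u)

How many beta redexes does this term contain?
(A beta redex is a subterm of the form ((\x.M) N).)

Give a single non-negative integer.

Answer: 1

Derivation:
Term: ((((\g.(\h.(p (g h)))) u) v) u)
  Redex: ((\g.(\h.(p (g h)))) u)
Total redexes: 1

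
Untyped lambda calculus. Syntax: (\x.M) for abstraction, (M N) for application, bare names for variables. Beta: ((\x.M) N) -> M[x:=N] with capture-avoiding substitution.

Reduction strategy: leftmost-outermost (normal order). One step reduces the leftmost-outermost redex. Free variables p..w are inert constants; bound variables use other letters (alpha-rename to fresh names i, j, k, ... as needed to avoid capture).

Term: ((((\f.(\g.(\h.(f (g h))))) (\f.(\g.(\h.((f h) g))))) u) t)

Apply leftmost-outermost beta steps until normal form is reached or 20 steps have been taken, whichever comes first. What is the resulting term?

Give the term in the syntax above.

Step 0: ((((\f.(\g.(\h.(f (g h))))) (\f.(\g.(\h.((f h) g))))) u) t)
Step 1: (((\g.(\h.((\f.(\g.(\h.((f h) g)))) (g h)))) u) t)
Step 2: ((\h.((\f.(\g.(\h.((f h) g)))) (u h))) t)
Step 3: ((\f.(\g.(\h.((f h) g)))) (u t))
Step 4: (\g.(\h.(((u t) h) g)))

Answer: (\g.(\h.(((u t) h) g)))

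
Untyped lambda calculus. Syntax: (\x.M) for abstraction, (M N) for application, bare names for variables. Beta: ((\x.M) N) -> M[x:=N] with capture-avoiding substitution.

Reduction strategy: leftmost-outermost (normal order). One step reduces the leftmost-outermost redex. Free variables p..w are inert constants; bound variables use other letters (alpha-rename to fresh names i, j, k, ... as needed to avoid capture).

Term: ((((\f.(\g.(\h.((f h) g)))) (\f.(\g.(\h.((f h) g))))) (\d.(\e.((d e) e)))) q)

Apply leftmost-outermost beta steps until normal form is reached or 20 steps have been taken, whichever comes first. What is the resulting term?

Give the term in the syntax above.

Answer: (\h.((q h) (\d.(\e.((d e) e)))))

Derivation:
Step 0: ((((\f.(\g.(\h.((f h) g)))) (\f.(\g.(\h.((f h) g))))) (\d.(\e.((d e) e)))) q)
Step 1: (((\g.(\h.(((\f.(\g.(\h.((f h) g)))) h) g))) (\d.(\e.((d e) e)))) q)
Step 2: ((\h.(((\f.(\g.(\h.((f h) g)))) h) (\d.(\e.((d e) e))))) q)
Step 3: (((\f.(\g.(\h.((f h) g)))) q) (\d.(\e.((d e) e))))
Step 4: ((\g.(\h.((q h) g))) (\d.(\e.((d e) e))))
Step 5: (\h.((q h) (\d.(\e.((d e) e)))))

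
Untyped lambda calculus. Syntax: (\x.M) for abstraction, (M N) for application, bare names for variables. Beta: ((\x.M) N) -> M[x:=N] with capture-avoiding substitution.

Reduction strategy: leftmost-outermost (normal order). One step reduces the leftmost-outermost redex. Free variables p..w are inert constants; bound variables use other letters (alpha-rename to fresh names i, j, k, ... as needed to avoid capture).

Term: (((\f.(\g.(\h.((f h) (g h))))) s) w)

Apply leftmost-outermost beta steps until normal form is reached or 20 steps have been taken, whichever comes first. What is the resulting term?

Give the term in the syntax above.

Answer: (\h.((s h) (w h)))

Derivation:
Step 0: (((\f.(\g.(\h.((f h) (g h))))) s) w)
Step 1: ((\g.(\h.((s h) (g h)))) w)
Step 2: (\h.((s h) (w h)))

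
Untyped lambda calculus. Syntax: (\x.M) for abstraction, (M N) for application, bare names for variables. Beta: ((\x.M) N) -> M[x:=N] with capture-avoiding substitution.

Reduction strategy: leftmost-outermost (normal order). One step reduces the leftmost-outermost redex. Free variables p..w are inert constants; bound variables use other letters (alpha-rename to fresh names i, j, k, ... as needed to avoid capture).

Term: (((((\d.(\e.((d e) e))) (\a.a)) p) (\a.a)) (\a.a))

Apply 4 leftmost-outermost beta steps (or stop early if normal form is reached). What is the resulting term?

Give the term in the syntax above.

Answer: (((p p) (\a.a)) (\a.a))

Derivation:
Step 0: (((((\d.(\e.((d e) e))) (\a.a)) p) (\a.a)) (\a.a))
Step 1: ((((\e.(((\a.a) e) e)) p) (\a.a)) (\a.a))
Step 2: (((((\a.a) p) p) (\a.a)) (\a.a))
Step 3: (((p p) (\a.a)) (\a.a))
Step 4: (normal form reached)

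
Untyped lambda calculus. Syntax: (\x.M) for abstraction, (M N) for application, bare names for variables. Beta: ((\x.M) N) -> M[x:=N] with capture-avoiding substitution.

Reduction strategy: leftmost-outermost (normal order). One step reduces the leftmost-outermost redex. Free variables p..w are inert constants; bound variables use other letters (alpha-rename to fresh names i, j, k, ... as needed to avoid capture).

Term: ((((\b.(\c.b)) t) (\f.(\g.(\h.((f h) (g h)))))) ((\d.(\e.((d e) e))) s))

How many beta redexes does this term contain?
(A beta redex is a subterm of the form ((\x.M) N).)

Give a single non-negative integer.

Term: ((((\b.(\c.b)) t) (\f.(\g.(\h.((f h) (g h)))))) ((\d.(\e.((d e) e))) s))
  Redex: ((\b.(\c.b)) t)
  Redex: ((\d.(\e.((d e) e))) s)
Total redexes: 2

Answer: 2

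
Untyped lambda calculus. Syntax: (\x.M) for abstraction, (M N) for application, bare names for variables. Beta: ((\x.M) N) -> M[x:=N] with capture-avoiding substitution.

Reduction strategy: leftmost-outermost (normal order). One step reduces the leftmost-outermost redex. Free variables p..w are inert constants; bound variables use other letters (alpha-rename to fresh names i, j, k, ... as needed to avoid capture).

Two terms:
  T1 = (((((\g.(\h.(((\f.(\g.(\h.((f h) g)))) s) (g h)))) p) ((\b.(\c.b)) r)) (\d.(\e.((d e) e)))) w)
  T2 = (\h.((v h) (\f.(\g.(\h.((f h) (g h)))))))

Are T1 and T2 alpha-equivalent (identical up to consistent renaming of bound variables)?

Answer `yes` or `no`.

Answer: no

Derivation:
Term 1: (((((\g.(\h.(((\f.(\g.(\h.((f h) g)))) s) (g h)))) p) ((\b.(\c.b)) r)) (\d.(\e.((d e) e)))) w)
Term 2: (\h.((v h) (\f.(\g.(\h.((f h) (g h)))))))
Alpha-equivalence: compare structure up to binder renaming.
Result: False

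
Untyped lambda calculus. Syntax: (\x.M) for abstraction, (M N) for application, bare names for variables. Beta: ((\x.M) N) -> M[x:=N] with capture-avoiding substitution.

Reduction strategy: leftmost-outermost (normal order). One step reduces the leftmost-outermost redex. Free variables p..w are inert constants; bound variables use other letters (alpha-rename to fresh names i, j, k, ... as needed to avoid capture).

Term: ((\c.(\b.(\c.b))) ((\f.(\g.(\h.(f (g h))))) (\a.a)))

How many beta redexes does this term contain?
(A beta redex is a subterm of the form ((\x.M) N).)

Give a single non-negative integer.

Term: ((\c.(\b.(\c.b))) ((\f.(\g.(\h.(f (g h))))) (\a.a)))
  Redex: ((\c.(\b.(\c.b))) ((\f.(\g.(\h.(f (g h))))) (\a.a)))
  Redex: ((\f.(\g.(\h.(f (g h))))) (\a.a))
Total redexes: 2

Answer: 2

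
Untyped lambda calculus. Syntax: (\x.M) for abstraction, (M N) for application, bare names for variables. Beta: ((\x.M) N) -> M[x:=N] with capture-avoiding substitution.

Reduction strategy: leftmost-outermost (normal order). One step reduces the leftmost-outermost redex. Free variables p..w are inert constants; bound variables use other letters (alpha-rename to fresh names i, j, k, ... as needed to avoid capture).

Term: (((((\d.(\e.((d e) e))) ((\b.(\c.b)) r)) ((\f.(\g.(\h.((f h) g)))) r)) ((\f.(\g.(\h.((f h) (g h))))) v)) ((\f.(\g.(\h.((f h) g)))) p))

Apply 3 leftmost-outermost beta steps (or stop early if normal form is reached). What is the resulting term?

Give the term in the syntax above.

Answer: (((((\c.r) ((\f.(\g.(\h.((f h) g)))) r)) ((\f.(\g.(\h.((f h) g)))) r)) ((\f.(\g.(\h.((f h) (g h))))) v)) ((\f.(\g.(\h.((f h) g)))) p))

Derivation:
Step 0: (((((\d.(\e.((d e) e))) ((\b.(\c.b)) r)) ((\f.(\g.(\h.((f h) g)))) r)) ((\f.(\g.(\h.((f h) (g h))))) v)) ((\f.(\g.(\h.((f h) g)))) p))
Step 1: ((((\e.((((\b.(\c.b)) r) e) e)) ((\f.(\g.(\h.((f h) g)))) r)) ((\f.(\g.(\h.((f h) (g h))))) v)) ((\f.(\g.(\h.((f h) g)))) p))
Step 2: ((((((\b.(\c.b)) r) ((\f.(\g.(\h.((f h) g)))) r)) ((\f.(\g.(\h.((f h) g)))) r)) ((\f.(\g.(\h.((f h) (g h))))) v)) ((\f.(\g.(\h.((f h) g)))) p))
Step 3: (((((\c.r) ((\f.(\g.(\h.((f h) g)))) r)) ((\f.(\g.(\h.((f h) g)))) r)) ((\f.(\g.(\h.((f h) (g h))))) v)) ((\f.(\g.(\h.((f h) g)))) p))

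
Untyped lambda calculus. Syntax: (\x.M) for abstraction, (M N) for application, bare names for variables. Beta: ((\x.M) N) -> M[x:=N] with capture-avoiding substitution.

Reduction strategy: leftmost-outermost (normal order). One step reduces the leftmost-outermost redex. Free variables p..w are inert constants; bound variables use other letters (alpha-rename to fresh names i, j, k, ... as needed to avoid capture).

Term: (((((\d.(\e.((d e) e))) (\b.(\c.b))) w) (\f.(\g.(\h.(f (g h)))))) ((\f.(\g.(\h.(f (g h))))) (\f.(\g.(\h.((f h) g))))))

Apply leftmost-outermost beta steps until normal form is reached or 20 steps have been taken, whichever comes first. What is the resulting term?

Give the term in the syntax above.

Step 0: (((((\d.(\e.((d e) e))) (\b.(\c.b))) w) (\f.(\g.(\h.(f (g h)))))) ((\f.(\g.(\h.(f (g h))))) (\f.(\g.(\h.((f h) g))))))
Step 1: ((((\e.(((\b.(\c.b)) e) e)) w) (\f.(\g.(\h.(f (g h)))))) ((\f.(\g.(\h.(f (g h))))) (\f.(\g.(\h.((f h) g))))))
Step 2: (((((\b.(\c.b)) w) w) (\f.(\g.(\h.(f (g h)))))) ((\f.(\g.(\h.(f (g h))))) (\f.(\g.(\h.((f h) g))))))
Step 3: ((((\c.w) w) (\f.(\g.(\h.(f (g h)))))) ((\f.(\g.(\h.(f (g h))))) (\f.(\g.(\h.((f h) g))))))
Step 4: ((w (\f.(\g.(\h.(f (g h)))))) ((\f.(\g.(\h.(f (g h))))) (\f.(\g.(\h.((f h) g))))))
Step 5: ((w (\f.(\g.(\h.(f (g h)))))) (\g.(\h.((\f.(\g.(\h.((f h) g)))) (g h)))))
Step 6: ((w (\f.(\g.(\h.(f (g h)))))) (\g.(\h.(\i.(\j.(((g h) j) i))))))

Answer: ((w (\f.(\g.(\h.(f (g h)))))) (\g.(\h.(\i.(\j.(((g h) j) i))))))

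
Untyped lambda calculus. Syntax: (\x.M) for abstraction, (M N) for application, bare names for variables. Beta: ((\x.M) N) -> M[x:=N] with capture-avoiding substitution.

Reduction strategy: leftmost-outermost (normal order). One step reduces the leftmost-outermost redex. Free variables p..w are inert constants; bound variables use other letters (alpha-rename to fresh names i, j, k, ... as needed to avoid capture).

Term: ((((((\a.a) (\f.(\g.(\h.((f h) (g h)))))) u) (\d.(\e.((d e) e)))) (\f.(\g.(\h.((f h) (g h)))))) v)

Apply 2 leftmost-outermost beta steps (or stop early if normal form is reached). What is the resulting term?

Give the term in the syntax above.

Answer: ((((\g.(\h.((u h) (g h)))) (\d.(\e.((d e) e)))) (\f.(\g.(\h.((f h) (g h)))))) v)

Derivation:
Step 0: ((((((\a.a) (\f.(\g.(\h.((f h) (g h)))))) u) (\d.(\e.((d e) e)))) (\f.(\g.(\h.((f h) (g h)))))) v)
Step 1: (((((\f.(\g.(\h.((f h) (g h))))) u) (\d.(\e.((d e) e)))) (\f.(\g.(\h.((f h) (g h)))))) v)
Step 2: ((((\g.(\h.((u h) (g h)))) (\d.(\e.((d e) e)))) (\f.(\g.(\h.((f h) (g h)))))) v)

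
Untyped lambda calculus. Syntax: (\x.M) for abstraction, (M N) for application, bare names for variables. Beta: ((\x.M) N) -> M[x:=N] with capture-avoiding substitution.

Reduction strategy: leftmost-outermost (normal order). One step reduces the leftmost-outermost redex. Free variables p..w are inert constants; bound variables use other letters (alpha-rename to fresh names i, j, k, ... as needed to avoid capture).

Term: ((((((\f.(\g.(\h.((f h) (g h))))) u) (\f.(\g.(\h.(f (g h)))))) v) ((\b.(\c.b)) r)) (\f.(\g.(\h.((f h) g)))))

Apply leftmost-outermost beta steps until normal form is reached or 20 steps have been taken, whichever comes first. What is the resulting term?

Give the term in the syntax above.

Step 0: ((((((\f.(\g.(\h.((f h) (g h))))) u) (\f.(\g.(\h.(f (g h)))))) v) ((\b.(\c.b)) r)) (\f.(\g.(\h.((f h) g)))))
Step 1: (((((\g.(\h.((u h) (g h)))) (\f.(\g.(\h.(f (g h)))))) v) ((\b.(\c.b)) r)) (\f.(\g.(\h.((f h) g)))))
Step 2: ((((\h.((u h) ((\f.(\g.(\h.(f (g h))))) h))) v) ((\b.(\c.b)) r)) (\f.(\g.(\h.((f h) g)))))
Step 3: ((((u v) ((\f.(\g.(\h.(f (g h))))) v)) ((\b.(\c.b)) r)) (\f.(\g.(\h.((f h) g)))))
Step 4: ((((u v) (\g.(\h.(v (g h))))) ((\b.(\c.b)) r)) (\f.(\g.(\h.((f h) g)))))
Step 5: ((((u v) (\g.(\h.(v (g h))))) (\c.r)) (\f.(\g.(\h.((f h) g)))))

Answer: ((((u v) (\g.(\h.(v (g h))))) (\c.r)) (\f.(\g.(\h.((f h) g)))))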